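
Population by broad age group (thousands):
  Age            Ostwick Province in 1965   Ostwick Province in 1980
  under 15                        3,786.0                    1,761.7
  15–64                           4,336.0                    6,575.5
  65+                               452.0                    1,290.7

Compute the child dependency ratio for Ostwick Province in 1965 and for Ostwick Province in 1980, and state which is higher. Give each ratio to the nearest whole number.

Ostwick Province in 1965: 3,786.0 / 4,336.0 × 100 = 87
Ostwick Province in 1980: 1,761.7 / 6,575.5 × 100 = 27

Ostwick Province in 1965: 87
Ostwick Province in 1980: 27
Higher: Ostwick Province in 1965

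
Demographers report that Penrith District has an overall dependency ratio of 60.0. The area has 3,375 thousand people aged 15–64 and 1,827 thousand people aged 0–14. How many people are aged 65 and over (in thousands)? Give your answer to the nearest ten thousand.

Total dependency ratio = (youth + elderly) / working-age × 100
60.0 = (1,827 + E) / 3,375 × 100
⇒ 200

Aged 65 and over: 200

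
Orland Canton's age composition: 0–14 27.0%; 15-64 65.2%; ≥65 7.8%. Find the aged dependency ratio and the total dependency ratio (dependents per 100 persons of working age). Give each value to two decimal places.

Old-age dependency ratio: 11.96
Total dependency ratio: 53.37

Old-age dependency ratio = 7.8 / 65.2 × 100 = 11.96
Total dependency ratio = (27.0 + 7.8) / 65.2 × 100 = 34.8 / 65.2 × 100 = 53.37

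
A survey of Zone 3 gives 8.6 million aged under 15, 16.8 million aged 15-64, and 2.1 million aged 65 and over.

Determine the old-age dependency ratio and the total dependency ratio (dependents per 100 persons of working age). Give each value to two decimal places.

Old-age dependency ratio = 2.1 / 16.8 × 100 = 12.50
Total dependency ratio = (8.6 + 2.1) / 16.8 × 100 = 10.7 / 16.8 × 100 = 63.69

Old-age dependency ratio: 12.50
Total dependency ratio: 63.69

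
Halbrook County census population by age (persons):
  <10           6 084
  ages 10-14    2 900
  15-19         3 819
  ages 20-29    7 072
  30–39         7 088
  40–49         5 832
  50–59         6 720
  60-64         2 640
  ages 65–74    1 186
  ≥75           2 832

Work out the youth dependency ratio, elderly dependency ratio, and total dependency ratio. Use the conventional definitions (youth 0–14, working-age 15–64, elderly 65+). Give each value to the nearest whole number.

0–14: 6 084 + 2 900 = 8 984
15–64: 3 819 + 7 072 + 7 088 + 5 832 + 6 720 + 2 640 = 33 171
65+: 1 186 + 2 832 = 4 018
Youth dependency ratio = 8 984 / 33 171 × 100 = 27
Old-age dependency ratio = 4 018 / 33 171 × 100 = 12
Total dependency ratio = (8 984 + 4 018) / 33 171 × 100 = 13 002 / 33 171 × 100 = 39

Youth dependency ratio: 27
Old-age dependency ratio: 12
Total dependency ratio: 39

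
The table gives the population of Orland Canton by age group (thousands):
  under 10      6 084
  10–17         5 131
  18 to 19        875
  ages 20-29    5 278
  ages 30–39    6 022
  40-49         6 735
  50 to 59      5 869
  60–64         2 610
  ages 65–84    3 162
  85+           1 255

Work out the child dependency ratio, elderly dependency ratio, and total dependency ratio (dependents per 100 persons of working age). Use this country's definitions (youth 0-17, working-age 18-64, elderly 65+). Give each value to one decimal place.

Youth dependency ratio: 40.9
Old-age dependency ratio: 16.1
Total dependency ratio: 57.1

0–17: 6 084 + 5 131 = 11 215
18–64: 875 + 5 278 + 6 022 + 6 735 + 5 869 + 2 610 = 27 389
65+: 3 162 + 1 255 = 4 417
Youth dependency ratio = 11 215 / 27 389 × 100 = 40.9
Old-age dependency ratio = 4 417 / 27 389 × 100 = 16.1
Total dependency ratio = (11 215 + 4 417) / 27 389 × 100 = 15 632 / 27 389 × 100 = 57.1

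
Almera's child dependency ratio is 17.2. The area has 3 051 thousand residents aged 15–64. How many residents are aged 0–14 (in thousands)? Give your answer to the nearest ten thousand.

Aged 0–14: 520

Youth dependency ratio = youth / working-age × 100
17.2 = Y / 3 051 × 100
⇒ 520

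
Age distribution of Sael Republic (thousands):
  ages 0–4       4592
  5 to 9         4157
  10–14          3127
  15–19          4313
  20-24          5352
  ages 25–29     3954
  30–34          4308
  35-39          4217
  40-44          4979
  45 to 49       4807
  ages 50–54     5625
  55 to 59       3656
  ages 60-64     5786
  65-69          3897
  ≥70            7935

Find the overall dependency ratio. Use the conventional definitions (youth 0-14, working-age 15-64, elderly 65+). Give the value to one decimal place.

0–14: 4592 + 4157 + 3127 = 11876
15–64: 4313 + 5352 + 3954 + 4308 + 4217 + 4979 + 4807 + 5625 + 3656 + 5786 = 46997
65+: 3897 + 7935 = 11832
Total dependency ratio = (11876 + 11832) / 46997 × 100 = 23708 / 46997 × 100 = 50.4

Total dependency ratio: 50.4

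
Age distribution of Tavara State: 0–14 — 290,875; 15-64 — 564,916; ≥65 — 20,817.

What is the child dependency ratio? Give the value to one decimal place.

Youth dependency ratio: 51.5

Youth dependency ratio = 290,875 / 564,916 × 100 = 51.5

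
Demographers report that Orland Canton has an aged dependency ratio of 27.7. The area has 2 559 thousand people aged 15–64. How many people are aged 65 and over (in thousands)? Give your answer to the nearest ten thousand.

Aged 65 and over: 710

Old-age dependency ratio = elderly / working-age × 100
27.7 = E / 2 559 × 100
⇒ 710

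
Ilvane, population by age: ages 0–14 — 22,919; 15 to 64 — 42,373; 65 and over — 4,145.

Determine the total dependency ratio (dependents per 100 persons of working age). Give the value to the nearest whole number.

Total dependency ratio: 64

Total dependency ratio = (22,919 + 4,145) / 42,373 × 100 = 27,064 / 42,373 × 100 = 64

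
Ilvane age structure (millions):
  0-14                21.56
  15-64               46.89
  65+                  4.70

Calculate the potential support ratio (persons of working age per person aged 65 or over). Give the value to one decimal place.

Potential support ratio: 10.0

Potential support ratio = 46.89 / 4.70 = 10.0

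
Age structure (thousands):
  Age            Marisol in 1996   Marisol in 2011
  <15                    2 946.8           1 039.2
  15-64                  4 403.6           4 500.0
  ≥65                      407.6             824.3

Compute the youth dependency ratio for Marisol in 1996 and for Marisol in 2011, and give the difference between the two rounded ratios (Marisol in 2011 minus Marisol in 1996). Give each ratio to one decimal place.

Marisol in 1996: 66.9
Marisol in 2011: 23.1
Difference: -43.8

Marisol in 1996: 2 946.8 / 4 403.6 × 100 = 66.9
Marisol in 2011: 1 039.2 / 4 500.0 × 100 = 23.1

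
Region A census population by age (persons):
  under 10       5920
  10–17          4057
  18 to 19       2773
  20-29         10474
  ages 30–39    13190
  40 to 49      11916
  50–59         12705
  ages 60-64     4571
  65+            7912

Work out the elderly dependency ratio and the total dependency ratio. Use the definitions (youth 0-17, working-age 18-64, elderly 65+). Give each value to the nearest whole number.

Old-age dependency ratio: 14
Total dependency ratio: 32

0–17: 5920 + 4057 = 9977
18–64: 2773 + 10474 + 13190 + 11916 + 12705 + 4571 = 55629
65+: 7912
Old-age dependency ratio = 7912 / 55629 × 100 = 14
Total dependency ratio = (9977 + 7912) / 55629 × 100 = 17889 / 55629 × 100 = 32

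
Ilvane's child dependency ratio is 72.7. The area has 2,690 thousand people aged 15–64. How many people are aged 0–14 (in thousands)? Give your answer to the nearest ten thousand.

Aged 0–14: 1,960

Youth dependency ratio = youth / working-age × 100
72.7 = Y / 2,690 × 100
⇒ 1,960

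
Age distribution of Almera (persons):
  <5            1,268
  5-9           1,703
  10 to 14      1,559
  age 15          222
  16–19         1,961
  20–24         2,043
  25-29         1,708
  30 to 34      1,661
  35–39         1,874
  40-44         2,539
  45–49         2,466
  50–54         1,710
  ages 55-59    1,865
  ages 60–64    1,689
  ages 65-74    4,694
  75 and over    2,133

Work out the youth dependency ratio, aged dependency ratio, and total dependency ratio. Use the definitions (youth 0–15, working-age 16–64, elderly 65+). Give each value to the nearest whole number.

Youth dependency ratio: 24
Old-age dependency ratio: 35
Total dependency ratio: 59

0–15: 1,268 + 1,703 + 1,559 + 222 = 4,752
16–64: 1,961 + 2,043 + 1,708 + 1,661 + 1,874 + 2,539 + 2,466 + 1,710 + 1,865 + 1,689 = 19,516
65+: 4,694 + 2,133 = 6,827
Youth dependency ratio = 4,752 / 19,516 × 100 = 24
Old-age dependency ratio = 6,827 / 19,516 × 100 = 35
Total dependency ratio = (4,752 + 6,827) / 19,516 × 100 = 11,579 / 19,516 × 100 = 59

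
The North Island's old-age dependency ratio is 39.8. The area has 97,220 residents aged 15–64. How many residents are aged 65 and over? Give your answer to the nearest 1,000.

Aged 65 and over: 39,000

Old-age dependency ratio = elderly / working-age × 100
39.8 = E / 97,220 × 100
⇒ 39,000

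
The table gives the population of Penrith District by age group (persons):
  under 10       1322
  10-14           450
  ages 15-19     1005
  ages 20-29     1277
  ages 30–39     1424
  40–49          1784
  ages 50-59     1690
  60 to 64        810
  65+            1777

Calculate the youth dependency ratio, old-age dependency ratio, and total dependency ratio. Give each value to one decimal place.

Youth dependency ratio: 22.2
Old-age dependency ratio: 22.2
Total dependency ratio: 44.4

0–14: 1322 + 450 = 1772
15–64: 1005 + 1277 + 1424 + 1784 + 1690 + 810 = 7990
65+: 1777
Youth dependency ratio = 1772 / 7990 × 100 = 22.2
Old-age dependency ratio = 1777 / 7990 × 100 = 22.2
Total dependency ratio = (1772 + 1777) / 7990 × 100 = 3549 / 7990 × 100 = 44.4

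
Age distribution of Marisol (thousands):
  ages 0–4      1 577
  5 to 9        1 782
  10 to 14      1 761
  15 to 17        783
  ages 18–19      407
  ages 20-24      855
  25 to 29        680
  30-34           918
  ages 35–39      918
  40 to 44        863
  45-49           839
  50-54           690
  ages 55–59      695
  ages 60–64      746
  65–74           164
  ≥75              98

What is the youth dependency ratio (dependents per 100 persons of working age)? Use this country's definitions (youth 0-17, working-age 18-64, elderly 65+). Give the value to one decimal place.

0–17: 1 577 + 1 782 + 1 761 + 783 = 5 903
18–64: 407 + 855 + 680 + 918 + 918 + 863 + 839 + 690 + 695 + 746 = 7 611
65+: 164 + 98 = 262
Youth dependency ratio = 5 903 / 7 611 × 100 = 77.6

Youth dependency ratio: 77.6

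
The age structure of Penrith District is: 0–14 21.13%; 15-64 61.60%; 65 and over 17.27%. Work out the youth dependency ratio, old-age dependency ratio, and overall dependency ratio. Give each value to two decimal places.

Youth dependency ratio = 21.13 / 61.60 × 100 = 34.30
Old-age dependency ratio = 17.27 / 61.60 × 100 = 28.04
Total dependency ratio = (21.13 + 17.27) / 61.60 × 100 = 38.40 / 61.60 × 100 = 62.34

Youth dependency ratio: 34.30
Old-age dependency ratio: 28.04
Total dependency ratio: 62.34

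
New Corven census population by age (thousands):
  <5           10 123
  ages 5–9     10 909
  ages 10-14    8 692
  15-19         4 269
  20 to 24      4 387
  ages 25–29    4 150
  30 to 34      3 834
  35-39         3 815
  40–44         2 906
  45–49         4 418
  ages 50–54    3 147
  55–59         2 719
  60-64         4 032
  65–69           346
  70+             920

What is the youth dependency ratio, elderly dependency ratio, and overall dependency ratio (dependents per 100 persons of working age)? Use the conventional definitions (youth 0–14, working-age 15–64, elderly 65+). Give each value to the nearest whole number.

0–14: 10 123 + 10 909 + 8 692 = 29 724
15–64: 4 269 + 4 387 + 4 150 + 3 834 + 3 815 + 2 906 + 4 418 + 3 147 + 2 719 + 4 032 = 37 677
65+: 346 + 920 = 1 266
Youth dependency ratio = 29 724 / 37 677 × 100 = 79
Old-age dependency ratio = 1 266 / 37 677 × 100 = 3
Total dependency ratio = (29 724 + 1 266) / 37 677 × 100 = 30 990 / 37 677 × 100 = 82

Youth dependency ratio: 79
Old-age dependency ratio: 3
Total dependency ratio: 82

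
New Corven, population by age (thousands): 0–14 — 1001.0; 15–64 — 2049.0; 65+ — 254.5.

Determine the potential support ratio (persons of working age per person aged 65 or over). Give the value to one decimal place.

Potential support ratio: 8.1

Potential support ratio = 2049.0 / 254.5 = 8.1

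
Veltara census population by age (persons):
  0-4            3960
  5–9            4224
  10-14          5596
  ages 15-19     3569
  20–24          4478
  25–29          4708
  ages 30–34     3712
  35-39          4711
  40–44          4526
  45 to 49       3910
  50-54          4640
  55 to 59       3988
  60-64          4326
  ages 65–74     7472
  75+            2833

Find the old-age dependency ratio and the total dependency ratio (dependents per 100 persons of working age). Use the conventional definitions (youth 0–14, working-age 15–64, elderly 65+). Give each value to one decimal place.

0–14: 3960 + 4224 + 5596 = 13780
15–64: 3569 + 4478 + 4708 + 3712 + 4711 + 4526 + 3910 + 4640 + 3988 + 4326 = 42568
65+: 7472 + 2833 = 10305
Old-age dependency ratio = 10305 / 42568 × 100 = 24.2
Total dependency ratio = (13780 + 10305) / 42568 × 100 = 24085 / 42568 × 100 = 56.6

Old-age dependency ratio: 24.2
Total dependency ratio: 56.6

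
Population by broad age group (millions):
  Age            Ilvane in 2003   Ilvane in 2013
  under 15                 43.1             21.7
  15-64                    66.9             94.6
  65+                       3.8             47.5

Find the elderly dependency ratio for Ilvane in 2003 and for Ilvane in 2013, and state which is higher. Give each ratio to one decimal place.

Ilvane in 2003: 5.7
Ilvane in 2013: 50.2
Higher: Ilvane in 2013

Ilvane in 2003: 3.8 / 66.9 × 100 = 5.7
Ilvane in 2013: 47.5 / 94.6 × 100 = 50.2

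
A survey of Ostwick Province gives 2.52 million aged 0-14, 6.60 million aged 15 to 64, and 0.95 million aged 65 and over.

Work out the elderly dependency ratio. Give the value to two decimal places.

Old-age dependency ratio: 14.39

Old-age dependency ratio = 0.95 / 6.60 × 100 = 14.39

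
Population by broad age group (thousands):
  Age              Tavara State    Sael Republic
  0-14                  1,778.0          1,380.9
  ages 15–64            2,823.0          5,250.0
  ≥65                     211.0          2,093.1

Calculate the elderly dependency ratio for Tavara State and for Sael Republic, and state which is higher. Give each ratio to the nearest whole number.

Tavara State: 211.0 / 2,823.0 × 100 = 7
Sael Republic: 2,093.1 / 5,250.0 × 100 = 40

Tavara State: 7
Sael Republic: 40
Higher: Sael Republic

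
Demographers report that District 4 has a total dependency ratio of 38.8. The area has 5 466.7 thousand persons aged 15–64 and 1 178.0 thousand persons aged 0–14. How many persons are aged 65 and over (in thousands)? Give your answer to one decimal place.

Aged 65 and over: 943.1

Total dependency ratio = (youth + elderly) / working-age × 100
38.8 = (1 178.0 + E) / 5 466.7 × 100
⇒ 943.1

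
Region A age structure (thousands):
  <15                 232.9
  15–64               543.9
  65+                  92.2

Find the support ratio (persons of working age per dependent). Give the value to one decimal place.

Support ratio: 1.7

Support ratio = 543.9 / (232.9 + 92.2) = 543.9 / 325.1 = 1.7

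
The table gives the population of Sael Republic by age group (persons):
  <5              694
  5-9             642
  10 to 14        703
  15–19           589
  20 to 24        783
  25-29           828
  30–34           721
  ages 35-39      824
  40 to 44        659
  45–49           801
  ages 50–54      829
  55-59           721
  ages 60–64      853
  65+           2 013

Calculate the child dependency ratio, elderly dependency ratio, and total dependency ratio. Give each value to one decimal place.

Youth dependency ratio: 26.8
Old-age dependency ratio: 26.5
Total dependency ratio: 53.3

0–14: 694 + 642 + 703 = 2 039
15–64: 589 + 783 + 828 + 721 + 824 + 659 + 801 + 829 + 721 + 853 = 7 608
65+: 2 013
Youth dependency ratio = 2 039 / 7 608 × 100 = 26.8
Old-age dependency ratio = 2 013 / 7 608 × 100 = 26.5
Total dependency ratio = (2 039 + 2 013) / 7 608 × 100 = 4 052 / 7 608 × 100 = 53.3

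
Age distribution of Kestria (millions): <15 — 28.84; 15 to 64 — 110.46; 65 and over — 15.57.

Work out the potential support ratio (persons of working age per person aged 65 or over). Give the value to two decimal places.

Potential support ratio = 110.46 / 15.57 = 7.09

Potential support ratio: 7.09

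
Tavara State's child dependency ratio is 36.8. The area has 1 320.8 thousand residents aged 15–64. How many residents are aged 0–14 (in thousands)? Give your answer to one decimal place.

Youth dependency ratio = youth / working-age × 100
36.8 = Y / 1 320.8 × 100
⇒ 486.1

Aged 0–14: 486.1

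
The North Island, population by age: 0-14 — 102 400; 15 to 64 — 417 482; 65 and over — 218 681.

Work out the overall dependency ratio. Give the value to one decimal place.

Total dependency ratio = (102 400 + 218 681) / 417 482 × 100 = 321 081 / 417 482 × 100 = 76.9

Total dependency ratio: 76.9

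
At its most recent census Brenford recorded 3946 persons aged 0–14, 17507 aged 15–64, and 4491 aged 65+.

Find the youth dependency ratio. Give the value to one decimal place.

Youth dependency ratio: 22.5

Youth dependency ratio = 3946 / 17507 × 100 = 22.5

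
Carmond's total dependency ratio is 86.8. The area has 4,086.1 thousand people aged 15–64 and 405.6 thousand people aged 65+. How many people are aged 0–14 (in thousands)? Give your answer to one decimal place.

Total dependency ratio = (youth + elderly) / working-age × 100
86.8 = (Y + 405.6) / 4,086.1 × 100
⇒ 3,141.1

Aged 0–14: 3,141.1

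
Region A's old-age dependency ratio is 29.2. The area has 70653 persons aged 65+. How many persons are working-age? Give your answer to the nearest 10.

Working-age: 241960

Old-age dependency ratio = elderly / working-age × 100
29.2 = 70653 / W × 100
⇒ 241960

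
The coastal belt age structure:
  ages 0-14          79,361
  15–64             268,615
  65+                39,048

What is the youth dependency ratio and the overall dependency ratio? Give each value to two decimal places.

Youth dependency ratio: 29.54
Total dependency ratio: 44.08

Youth dependency ratio = 79,361 / 268,615 × 100 = 29.54
Total dependency ratio = (79,361 + 39,048) / 268,615 × 100 = 118,409 / 268,615 × 100 = 44.08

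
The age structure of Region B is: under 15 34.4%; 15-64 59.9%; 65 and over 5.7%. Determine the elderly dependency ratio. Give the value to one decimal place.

Old-age dependency ratio: 9.5

Old-age dependency ratio = 5.7 / 59.9 × 100 = 9.5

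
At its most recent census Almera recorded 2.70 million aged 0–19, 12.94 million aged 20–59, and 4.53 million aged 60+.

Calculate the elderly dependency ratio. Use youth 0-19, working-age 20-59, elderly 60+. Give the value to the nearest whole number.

Old-age dependency ratio = 4.53 / 12.94 × 100 = 35

Old-age dependency ratio: 35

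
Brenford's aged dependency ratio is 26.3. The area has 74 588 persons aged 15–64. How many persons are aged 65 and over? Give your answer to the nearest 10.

Aged 65 and over: 19 620

Old-age dependency ratio = elderly / working-age × 100
26.3 = E / 74 588 × 100
⇒ 19 620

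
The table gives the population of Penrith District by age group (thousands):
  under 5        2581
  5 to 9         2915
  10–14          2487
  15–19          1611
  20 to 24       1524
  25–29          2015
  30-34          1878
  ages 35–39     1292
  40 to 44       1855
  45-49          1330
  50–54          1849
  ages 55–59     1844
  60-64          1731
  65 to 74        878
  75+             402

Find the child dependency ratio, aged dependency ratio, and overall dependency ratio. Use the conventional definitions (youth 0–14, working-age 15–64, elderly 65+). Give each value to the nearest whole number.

Youth dependency ratio: 47
Old-age dependency ratio: 8
Total dependency ratio: 55

0–14: 2581 + 2915 + 2487 = 7983
15–64: 1611 + 1524 + 2015 + 1878 + 1292 + 1855 + 1330 + 1849 + 1844 + 1731 = 16929
65+: 878 + 402 = 1280
Youth dependency ratio = 7983 / 16929 × 100 = 47
Old-age dependency ratio = 1280 / 16929 × 100 = 8
Total dependency ratio = (7983 + 1280) / 16929 × 100 = 9263 / 16929 × 100 = 55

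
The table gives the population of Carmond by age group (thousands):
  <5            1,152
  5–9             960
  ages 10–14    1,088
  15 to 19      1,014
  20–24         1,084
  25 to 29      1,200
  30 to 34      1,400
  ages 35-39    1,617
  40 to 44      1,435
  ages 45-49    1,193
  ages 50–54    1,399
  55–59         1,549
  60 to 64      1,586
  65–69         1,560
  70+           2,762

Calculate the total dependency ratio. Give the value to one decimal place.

0–14: 1,152 + 960 + 1,088 = 3,200
15–64: 1,014 + 1,084 + 1,200 + 1,400 + 1,617 + 1,435 + 1,193 + 1,399 + 1,549 + 1,586 = 13,477
65+: 1,560 + 2,762 = 4,322
Total dependency ratio = (3,200 + 4,322) / 13,477 × 100 = 7,522 / 13,477 × 100 = 55.8

Total dependency ratio: 55.8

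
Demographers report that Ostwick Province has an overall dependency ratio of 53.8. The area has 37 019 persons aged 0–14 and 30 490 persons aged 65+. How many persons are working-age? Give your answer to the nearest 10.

Working-age: 125 480

Total dependency ratio = (youth + elderly) / working-age × 100
53.8 = (37 019 + 30 490) / W × 100
⇒ 125 480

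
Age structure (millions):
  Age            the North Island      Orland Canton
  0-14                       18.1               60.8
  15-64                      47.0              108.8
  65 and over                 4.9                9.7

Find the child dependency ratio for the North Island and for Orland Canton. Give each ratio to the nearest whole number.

the North Island: 39
Orland Canton: 56

the North Island: 18.1 / 47.0 × 100 = 39
Orland Canton: 60.8 / 108.8 × 100 = 56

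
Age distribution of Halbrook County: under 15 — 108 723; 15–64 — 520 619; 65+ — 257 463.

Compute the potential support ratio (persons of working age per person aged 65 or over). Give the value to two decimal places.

Potential support ratio: 2.02

Potential support ratio = 520 619 / 257 463 = 2.02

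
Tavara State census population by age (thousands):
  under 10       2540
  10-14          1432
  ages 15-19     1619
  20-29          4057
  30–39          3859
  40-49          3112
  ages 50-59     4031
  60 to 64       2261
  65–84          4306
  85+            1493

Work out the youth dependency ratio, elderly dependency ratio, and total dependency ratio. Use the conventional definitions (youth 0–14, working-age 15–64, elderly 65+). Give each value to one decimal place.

0–14: 2540 + 1432 = 3972
15–64: 1619 + 4057 + 3859 + 3112 + 4031 + 2261 = 18939
65+: 4306 + 1493 = 5799
Youth dependency ratio = 3972 / 18939 × 100 = 21.0
Old-age dependency ratio = 5799 / 18939 × 100 = 30.6
Total dependency ratio = (3972 + 5799) / 18939 × 100 = 9771 / 18939 × 100 = 51.6

Youth dependency ratio: 21.0
Old-age dependency ratio: 30.6
Total dependency ratio: 51.6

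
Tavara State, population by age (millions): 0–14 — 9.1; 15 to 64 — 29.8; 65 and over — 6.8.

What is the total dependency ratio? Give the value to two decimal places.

Total dependency ratio: 53.36

Total dependency ratio = (9.1 + 6.8) / 29.8 × 100 = 15.9 / 29.8 × 100 = 53.36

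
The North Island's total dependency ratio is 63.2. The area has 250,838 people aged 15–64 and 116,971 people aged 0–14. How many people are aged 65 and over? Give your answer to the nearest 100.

Total dependency ratio = (youth + elderly) / working-age × 100
63.2 = (116,971 + E) / 250,838 × 100
⇒ 41,600

Aged 65 and over: 41,600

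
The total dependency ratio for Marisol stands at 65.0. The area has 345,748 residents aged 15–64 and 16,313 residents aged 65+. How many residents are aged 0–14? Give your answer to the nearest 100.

Aged 0–14: 208,400

Total dependency ratio = (youth + elderly) / working-age × 100
65.0 = (Y + 16,313) / 345,748 × 100
⇒ 208,400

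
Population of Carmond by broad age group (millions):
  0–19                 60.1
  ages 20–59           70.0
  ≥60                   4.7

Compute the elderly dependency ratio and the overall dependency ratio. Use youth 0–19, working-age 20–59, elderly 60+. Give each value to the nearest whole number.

Old-age dependency ratio = 4.7 / 70.0 × 100 = 7
Total dependency ratio = (60.1 + 4.7) / 70.0 × 100 = 64.8 / 70.0 × 100 = 93

Old-age dependency ratio: 7
Total dependency ratio: 93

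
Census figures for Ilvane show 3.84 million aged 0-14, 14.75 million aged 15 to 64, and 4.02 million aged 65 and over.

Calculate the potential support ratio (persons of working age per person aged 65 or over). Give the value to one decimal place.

Potential support ratio = 14.75 / 4.02 = 3.7

Potential support ratio: 3.7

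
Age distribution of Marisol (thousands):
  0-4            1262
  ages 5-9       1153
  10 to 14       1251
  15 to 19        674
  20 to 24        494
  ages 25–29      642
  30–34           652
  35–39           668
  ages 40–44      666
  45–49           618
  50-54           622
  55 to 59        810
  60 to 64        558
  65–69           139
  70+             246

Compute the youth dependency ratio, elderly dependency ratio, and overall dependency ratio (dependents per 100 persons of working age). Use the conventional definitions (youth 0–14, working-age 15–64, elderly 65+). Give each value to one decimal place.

Youth dependency ratio: 57.2
Old-age dependency ratio: 6.0
Total dependency ratio: 63.3

0–14: 1262 + 1153 + 1251 = 3666
15–64: 674 + 494 + 642 + 652 + 668 + 666 + 618 + 622 + 810 + 558 = 6404
65+: 139 + 246 = 385
Youth dependency ratio = 3666 / 6404 × 100 = 57.2
Old-age dependency ratio = 385 / 6404 × 100 = 6.0
Total dependency ratio = (3666 + 385) / 6404 × 100 = 4051 / 6404 × 100 = 63.3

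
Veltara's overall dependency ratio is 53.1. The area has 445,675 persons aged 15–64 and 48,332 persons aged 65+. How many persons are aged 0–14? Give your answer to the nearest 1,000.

Total dependency ratio = (youth + elderly) / working-age × 100
53.1 = (Y + 48,332) / 445,675 × 100
⇒ 188,000

Aged 0–14: 188,000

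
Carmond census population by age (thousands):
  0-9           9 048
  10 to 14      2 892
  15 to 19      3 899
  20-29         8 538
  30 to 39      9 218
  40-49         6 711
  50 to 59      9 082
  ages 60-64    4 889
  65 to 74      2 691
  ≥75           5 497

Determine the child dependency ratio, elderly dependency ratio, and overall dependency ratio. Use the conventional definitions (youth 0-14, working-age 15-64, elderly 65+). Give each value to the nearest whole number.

Youth dependency ratio: 28
Old-age dependency ratio: 19
Total dependency ratio: 48

0–14: 9 048 + 2 892 = 11 940
15–64: 3 899 + 8 538 + 9 218 + 6 711 + 9 082 + 4 889 = 42 337
65+: 2 691 + 5 497 = 8 188
Youth dependency ratio = 11 940 / 42 337 × 100 = 28
Old-age dependency ratio = 8 188 / 42 337 × 100 = 19
Total dependency ratio = (11 940 + 8 188) / 42 337 × 100 = 20 128 / 42 337 × 100 = 48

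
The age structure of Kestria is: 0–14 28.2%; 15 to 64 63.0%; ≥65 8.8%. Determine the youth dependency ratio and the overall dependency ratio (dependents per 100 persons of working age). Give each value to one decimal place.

Youth dependency ratio: 44.8
Total dependency ratio: 58.7

Youth dependency ratio = 28.2 / 63.0 × 100 = 44.8
Total dependency ratio = (28.2 + 8.8) / 63.0 × 100 = 37.0 / 63.0 × 100 = 58.7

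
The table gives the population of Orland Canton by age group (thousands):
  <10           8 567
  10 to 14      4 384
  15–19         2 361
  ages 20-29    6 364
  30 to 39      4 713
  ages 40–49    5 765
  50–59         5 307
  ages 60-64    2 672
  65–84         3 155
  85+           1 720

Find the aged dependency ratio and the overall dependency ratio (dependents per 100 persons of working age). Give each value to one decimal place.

0–14: 8 567 + 4 384 = 12 951
15–64: 2 361 + 6 364 + 4 713 + 5 765 + 5 307 + 2 672 = 27 182
65+: 3 155 + 1 720 = 4 875
Old-age dependency ratio = 4 875 / 27 182 × 100 = 17.9
Total dependency ratio = (12 951 + 4 875) / 27 182 × 100 = 17 826 / 27 182 × 100 = 65.6

Old-age dependency ratio: 17.9
Total dependency ratio: 65.6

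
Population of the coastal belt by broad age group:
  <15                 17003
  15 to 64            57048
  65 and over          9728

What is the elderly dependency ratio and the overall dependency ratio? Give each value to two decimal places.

Old-age dependency ratio: 17.05
Total dependency ratio: 46.86

Old-age dependency ratio = 9728 / 57048 × 100 = 17.05
Total dependency ratio = (17003 + 9728) / 57048 × 100 = 26731 / 57048 × 100 = 46.86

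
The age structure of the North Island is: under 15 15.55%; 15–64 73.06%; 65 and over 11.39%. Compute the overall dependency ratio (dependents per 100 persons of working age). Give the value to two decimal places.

Total dependency ratio: 36.87

Total dependency ratio = (15.55 + 11.39) / 73.06 × 100 = 26.94 / 73.06 × 100 = 36.87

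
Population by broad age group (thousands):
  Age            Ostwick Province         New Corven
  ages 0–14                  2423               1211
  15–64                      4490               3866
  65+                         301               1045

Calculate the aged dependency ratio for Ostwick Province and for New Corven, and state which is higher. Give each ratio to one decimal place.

Ostwick Province: 6.7
New Corven: 27.0
Higher: New Corven

Ostwick Province: 301 / 4490 × 100 = 6.7
New Corven: 1045 / 3866 × 100 = 27.0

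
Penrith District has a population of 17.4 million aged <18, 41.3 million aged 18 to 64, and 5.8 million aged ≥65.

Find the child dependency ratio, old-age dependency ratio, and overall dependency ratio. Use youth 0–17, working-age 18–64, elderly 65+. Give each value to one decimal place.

Youth dependency ratio = 17.4 / 41.3 × 100 = 42.1
Old-age dependency ratio = 5.8 / 41.3 × 100 = 14.0
Total dependency ratio = (17.4 + 5.8) / 41.3 × 100 = 23.2 / 41.3 × 100 = 56.2

Youth dependency ratio: 42.1
Old-age dependency ratio: 14.0
Total dependency ratio: 56.2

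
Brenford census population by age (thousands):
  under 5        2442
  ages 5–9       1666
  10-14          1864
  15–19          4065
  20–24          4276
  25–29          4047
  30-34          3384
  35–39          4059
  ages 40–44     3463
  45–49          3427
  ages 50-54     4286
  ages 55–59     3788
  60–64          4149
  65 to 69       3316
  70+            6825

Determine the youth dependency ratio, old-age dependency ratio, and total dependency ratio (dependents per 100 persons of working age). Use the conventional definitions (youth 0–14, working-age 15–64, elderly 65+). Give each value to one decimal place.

Youth dependency ratio: 15.3
Old-age dependency ratio: 26.0
Total dependency ratio: 41.4

0–14: 2442 + 1666 + 1864 = 5972
15–64: 4065 + 4276 + 4047 + 3384 + 4059 + 3463 + 3427 + 4286 + 3788 + 4149 = 38944
65+: 3316 + 6825 = 10141
Youth dependency ratio = 5972 / 38944 × 100 = 15.3
Old-age dependency ratio = 10141 / 38944 × 100 = 26.0
Total dependency ratio = (5972 + 10141) / 38944 × 100 = 16113 / 38944 × 100 = 41.4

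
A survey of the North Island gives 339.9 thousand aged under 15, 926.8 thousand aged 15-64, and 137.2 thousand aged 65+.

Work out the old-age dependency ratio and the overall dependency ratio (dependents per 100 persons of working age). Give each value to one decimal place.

Old-age dependency ratio = 137.2 / 926.8 × 100 = 14.8
Total dependency ratio = (339.9 + 137.2) / 926.8 × 100 = 477.1 / 926.8 × 100 = 51.5

Old-age dependency ratio: 14.8
Total dependency ratio: 51.5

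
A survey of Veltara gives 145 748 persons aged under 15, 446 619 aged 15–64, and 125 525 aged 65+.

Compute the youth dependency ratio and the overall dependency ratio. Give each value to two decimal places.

Youth dependency ratio = 145 748 / 446 619 × 100 = 32.63
Total dependency ratio = (145 748 + 125 525) / 446 619 × 100 = 271 273 / 446 619 × 100 = 60.74

Youth dependency ratio: 32.63
Total dependency ratio: 60.74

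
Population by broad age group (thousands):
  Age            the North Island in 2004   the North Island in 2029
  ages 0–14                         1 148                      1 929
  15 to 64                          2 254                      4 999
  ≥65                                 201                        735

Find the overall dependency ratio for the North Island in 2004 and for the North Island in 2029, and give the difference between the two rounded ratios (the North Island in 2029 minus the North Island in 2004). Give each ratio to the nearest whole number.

the North Island in 2004: (1 148 + 201) / 2 254 × 100 = 1 349 / 2 254 × 100 = 60
the North Island in 2029: (1 929 + 735) / 4 999 × 100 = 2 664 / 4 999 × 100 = 53

the North Island in 2004: 60
the North Island in 2029: 53
Difference: -7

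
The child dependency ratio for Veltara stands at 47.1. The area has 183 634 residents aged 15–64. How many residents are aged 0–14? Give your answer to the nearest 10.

Youth dependency ratio = youth / working-age × 100
47.1 = Y / 183 634 × 100
⇒ 86 490

Aged 0–14: 86 490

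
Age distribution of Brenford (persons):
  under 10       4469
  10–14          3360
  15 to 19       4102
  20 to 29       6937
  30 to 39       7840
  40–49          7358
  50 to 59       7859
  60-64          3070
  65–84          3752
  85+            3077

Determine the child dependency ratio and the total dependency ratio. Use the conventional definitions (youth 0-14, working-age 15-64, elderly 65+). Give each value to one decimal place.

0–14: 4469 + 3360 = 7829
15–64: 4102 + 6937 + 7840 + 7358 + 7859 + 3070 = 37166
65+: 3752 + 3077 = 6829
Youth dependency ratio = 7829 / 37166 × 100 = 21.1
Total dependency ratio = (7829 + 6829) / 37166 × 100 = 14658 / 37166 × 100 = 39.4

Youth dependency ratio: 21.1
Total dependency ratio: 39.4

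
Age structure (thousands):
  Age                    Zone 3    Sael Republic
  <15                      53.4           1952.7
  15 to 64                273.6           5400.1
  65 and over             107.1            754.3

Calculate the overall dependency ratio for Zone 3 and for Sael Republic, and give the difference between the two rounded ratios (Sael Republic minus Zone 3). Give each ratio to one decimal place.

Zone 3: 58.7
Sael Republic: 50.1
Difference: -8.6

Zone 3: (53.4 + 107.1) / 273.6 × 100 = 160.5 / 273.6 × 100 = 58.7
Sael Republic: (1952.7 + 754.3) / 5400.1 × 100 = 2707.0 / 5400.1 × 100 = 50.1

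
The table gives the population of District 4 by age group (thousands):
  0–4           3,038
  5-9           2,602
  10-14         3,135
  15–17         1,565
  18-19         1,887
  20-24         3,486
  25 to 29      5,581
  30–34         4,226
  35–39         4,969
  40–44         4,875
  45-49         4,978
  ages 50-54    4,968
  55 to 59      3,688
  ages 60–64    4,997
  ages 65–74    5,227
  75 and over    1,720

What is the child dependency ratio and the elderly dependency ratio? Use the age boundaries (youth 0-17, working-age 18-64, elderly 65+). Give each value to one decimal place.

0–17: 3,038 + 2,602 + 3,135 + 1,565 = 10,340
18–64: 1,887 + 3,486 + 5,581 + 4,226 + 4,969 + 4,875 + 4,978 + 4,968 + 3,688 + 4,997 = 43,655
65+: 5,227 + 1,720 = 6,947
Youth dependency ratio = 10,340 / 43,655 × 100 = 23.7
Old-age dependency ratio = 6,947 / 43,655 × 100 = 15.9

Youth dependency ratio: 23.7
Old-age dependency ratio: 15.9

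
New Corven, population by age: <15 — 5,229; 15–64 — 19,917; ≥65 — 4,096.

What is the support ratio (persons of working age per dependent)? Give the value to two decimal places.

Support ratio = 19,917 / (5,229 + 4,096) = 19,917 / 9,325 = 2.14

Support ratio: 2.14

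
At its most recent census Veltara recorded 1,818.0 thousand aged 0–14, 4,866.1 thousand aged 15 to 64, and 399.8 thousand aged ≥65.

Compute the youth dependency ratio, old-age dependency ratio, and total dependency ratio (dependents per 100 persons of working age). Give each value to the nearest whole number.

Youth dependency ratio = 1,818.0 / 4,866.1 × 100 = 37
Old-age dependency ratio = 399.8 / 4,866.1 × 100 = 8
Total dependency ratio = (1,818.0 + 399.8) / 4,866.1 × 100 = 2,217.8 / 4,866.1 × 100 = 46

Youth dependency ratio: 37
Old-age dependency ratio: 8
Total dependency ratio: 46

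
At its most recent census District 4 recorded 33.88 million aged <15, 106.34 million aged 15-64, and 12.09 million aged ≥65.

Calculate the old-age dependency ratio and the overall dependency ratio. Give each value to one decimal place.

Old-age dependency ratio = 12.09 / 106.34 × 100 = 11.4
Total dependency ratio = (33.88 + 12.09) / 106.34 × 100 = 45.97 / 106.34 × 100 = 43.2

Old-age dependency ratio: 11.4
Total dependency ratio: 43.2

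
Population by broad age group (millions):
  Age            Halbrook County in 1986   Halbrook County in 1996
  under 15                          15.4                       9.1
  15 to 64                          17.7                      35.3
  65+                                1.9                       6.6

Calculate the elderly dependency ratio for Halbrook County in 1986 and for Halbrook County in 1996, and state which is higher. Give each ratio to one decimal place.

Halbrook County in 1986: 1.9 / 17.7 × 100 = 10.7
Halbrook County in 1996: 6.6 / 35.3 × 100 = 18.7

Halbrook County in 1986: 10.7
Halbrook County in 1996: 18.7
Higher: Halbrook County in 1996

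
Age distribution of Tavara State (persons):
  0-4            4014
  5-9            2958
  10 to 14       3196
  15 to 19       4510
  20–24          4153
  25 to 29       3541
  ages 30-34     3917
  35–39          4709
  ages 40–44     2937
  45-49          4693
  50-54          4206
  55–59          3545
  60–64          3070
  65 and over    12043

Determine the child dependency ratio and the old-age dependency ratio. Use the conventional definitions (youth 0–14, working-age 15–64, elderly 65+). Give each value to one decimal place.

0–14: 4014 + 2958 + 3196 = 10168
15–64: 4510 + 4153 + 3541 + 3917 + 4709 + 2937 + 4693 + 4206 + 3545 + 3070 = 39281
65+: 12043
Youth dependency ratio = 10168 / 39281 × 100 = 25.9
Old-age dependency ratio = 12043 / 39281 × 100 = 30.7

Youth dependency ratio: 25.9
Old-age dependency ratio: 30.7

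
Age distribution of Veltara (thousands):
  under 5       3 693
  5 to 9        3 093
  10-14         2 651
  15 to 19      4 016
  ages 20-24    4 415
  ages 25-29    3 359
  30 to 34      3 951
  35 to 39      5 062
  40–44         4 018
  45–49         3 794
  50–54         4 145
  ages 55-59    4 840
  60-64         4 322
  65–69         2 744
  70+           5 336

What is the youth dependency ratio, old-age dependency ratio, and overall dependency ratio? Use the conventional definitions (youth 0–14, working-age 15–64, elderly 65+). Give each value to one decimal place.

0–14: 3 693 + 3 093 + 2 651 = 9 437
15–64: 4 016 + 4 415 + 3 359 + 3 951 + 5 062 + 4 018 + 3 794 + 4 145 + 4 840 + 4 322 = 41 922
65+: 2 744 + 5 336 = 8 080
Youth dependency ratio = 9 437 / 41 922 × 100 = 22.5
Old-age dependency ratio = 8 080 / 41 922 × 100 = 19.3
Total dependency ratio = (9 437 + 8 080) / 41 922 × 100 = 17 517 / 41 922 × 100 = 41.8

Youth dependency ratio: 22.5
Old-age dependency ratio: 19.3
Total dependency ratio: 41.8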